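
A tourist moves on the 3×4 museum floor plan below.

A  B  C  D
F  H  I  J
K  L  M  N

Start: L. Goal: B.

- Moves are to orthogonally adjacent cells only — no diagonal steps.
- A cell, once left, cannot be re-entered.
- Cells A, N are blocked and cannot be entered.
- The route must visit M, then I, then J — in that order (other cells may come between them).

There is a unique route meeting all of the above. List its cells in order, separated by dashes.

L - M - I - J - D - C - B

The waypoints must appear in the order M, I, J, with no cell reused.
Route from L: right to M, up to I, right to J, up to D, 2× left (reaching B) — 6 moves in all.
Check: order respected (M at step 1, I at step 2, J at step 3).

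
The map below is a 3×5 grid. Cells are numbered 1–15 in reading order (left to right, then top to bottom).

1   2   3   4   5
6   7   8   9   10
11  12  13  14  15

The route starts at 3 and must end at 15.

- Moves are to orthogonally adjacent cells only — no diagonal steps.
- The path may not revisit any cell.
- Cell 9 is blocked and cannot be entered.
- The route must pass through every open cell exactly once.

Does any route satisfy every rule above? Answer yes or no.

Colour the cells like a checkerboard: each orthogonal step flips colour, so a Hamiltonian route alternates colours. Here there are 7 cells of one colour and 7 of the other, with start on the same colour as the goal — the counts and endpoints can't be arranged into an alternating sequence of length 14, so no Hamiltonian route exists.

no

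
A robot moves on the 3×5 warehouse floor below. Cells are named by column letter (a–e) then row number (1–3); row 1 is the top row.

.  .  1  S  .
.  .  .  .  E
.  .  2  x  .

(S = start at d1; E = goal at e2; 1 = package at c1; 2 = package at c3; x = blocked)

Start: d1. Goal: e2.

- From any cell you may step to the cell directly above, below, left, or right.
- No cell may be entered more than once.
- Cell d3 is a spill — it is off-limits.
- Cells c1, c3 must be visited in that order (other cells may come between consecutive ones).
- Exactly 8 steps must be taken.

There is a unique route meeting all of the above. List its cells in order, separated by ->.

The waypoints must appear in the order c1, c3, with no cell reused.
Route from d1: left 2 to b1, down 2 to b3, right 1 to c3, up 1 to c2, right 2 to e2 — 8 moves in all.
Check: order respected (1 at step 1, 2 at step 5); 8 moves as required.

d1 -> c1 -> b1 -> b2 -> b3 -> c3 -> c2 -> d2 -> e2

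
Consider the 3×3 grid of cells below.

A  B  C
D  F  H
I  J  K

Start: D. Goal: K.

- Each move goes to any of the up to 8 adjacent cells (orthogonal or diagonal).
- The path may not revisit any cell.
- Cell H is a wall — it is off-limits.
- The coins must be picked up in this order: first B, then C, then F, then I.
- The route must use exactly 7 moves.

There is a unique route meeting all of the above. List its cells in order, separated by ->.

The waypoints must appear in the order B, C, F, I, with no cell reused.
Route from D: up 1 to A, right 2 to C, down-left 2 to I, right 2 to K — 7 moves in all.
Check: order respected (B at step 2, C at step 3, F at step 4, I at step 5); 7 moves as required.

D -> A -> B -> C -> F -> I -> J -> K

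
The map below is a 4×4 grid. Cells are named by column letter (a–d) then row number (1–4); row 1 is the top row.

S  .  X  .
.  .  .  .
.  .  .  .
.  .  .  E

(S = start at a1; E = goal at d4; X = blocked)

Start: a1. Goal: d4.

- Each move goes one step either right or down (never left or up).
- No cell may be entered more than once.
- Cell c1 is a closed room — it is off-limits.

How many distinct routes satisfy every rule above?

16

A right/down-only route from a1 to d4 makes exactly 3 down-moves and 3 right-moves in some order.
With no other constraints that would be C(6,3) = 20 routes.
Subtract routes through each blocked cell (inclusion–exclusion for overlaps): − through c1: 4 → 16.
That gives 16 routes.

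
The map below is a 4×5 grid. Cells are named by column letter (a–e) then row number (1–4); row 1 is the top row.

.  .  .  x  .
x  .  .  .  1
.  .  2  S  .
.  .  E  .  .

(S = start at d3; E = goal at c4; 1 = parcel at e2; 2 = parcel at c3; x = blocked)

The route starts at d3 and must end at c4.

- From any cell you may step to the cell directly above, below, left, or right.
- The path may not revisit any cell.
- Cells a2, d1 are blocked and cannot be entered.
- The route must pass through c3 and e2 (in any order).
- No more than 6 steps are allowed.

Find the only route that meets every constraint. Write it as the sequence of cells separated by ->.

d3 -> e3 -> e2 -> d2 -> c2 -> c3 -> c4

Any route must reach c3 and e2 and still end at c4 within 6 moves, so the order of the required stops is forced.
Route from d3: right 1 to e3, up 1 to e2, left 2 to c2, down 2 to c4 — 6 moves in all.
Check: all required cells visited; 6 ≤ 6 moves.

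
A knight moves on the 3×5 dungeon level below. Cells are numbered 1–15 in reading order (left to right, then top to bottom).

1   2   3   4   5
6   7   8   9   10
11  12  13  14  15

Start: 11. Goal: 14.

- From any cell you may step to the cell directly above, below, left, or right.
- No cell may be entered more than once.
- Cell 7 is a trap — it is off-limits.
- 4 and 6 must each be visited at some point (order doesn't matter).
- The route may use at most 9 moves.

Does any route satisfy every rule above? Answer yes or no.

yes

One route that works: 11 → 6 → 1 → 2 → 3 → 4 → 9 → 14.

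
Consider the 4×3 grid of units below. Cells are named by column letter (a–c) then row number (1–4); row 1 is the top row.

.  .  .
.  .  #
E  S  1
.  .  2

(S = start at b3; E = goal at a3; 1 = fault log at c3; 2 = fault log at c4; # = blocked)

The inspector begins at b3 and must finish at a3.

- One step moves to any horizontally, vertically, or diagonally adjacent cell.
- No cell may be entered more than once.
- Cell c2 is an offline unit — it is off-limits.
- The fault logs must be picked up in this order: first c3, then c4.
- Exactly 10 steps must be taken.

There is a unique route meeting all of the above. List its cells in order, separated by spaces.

b3 a2 a1 b1 c1 b2 c3 c4 b4 a4 a3

The waypoints must appear in the order c3, c4, with no cell reused.
Route from b3: up-left to a2, up to a1, 2× right (reaching c1), down-left to b2, down-right to c3, down to c4, 2× left (reaching a4), up to a3 — 10 moves in all.
Check: order respected (1 at step 6, 2 at step 7); 10 moves as required.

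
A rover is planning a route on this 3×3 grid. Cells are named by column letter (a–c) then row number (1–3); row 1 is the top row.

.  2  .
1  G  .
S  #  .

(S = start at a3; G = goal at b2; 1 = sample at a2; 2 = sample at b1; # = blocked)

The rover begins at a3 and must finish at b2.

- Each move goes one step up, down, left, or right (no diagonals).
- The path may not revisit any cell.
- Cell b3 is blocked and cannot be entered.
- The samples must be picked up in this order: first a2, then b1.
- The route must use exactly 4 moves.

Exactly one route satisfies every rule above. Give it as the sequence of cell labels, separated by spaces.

a3 a2 a1 b1 b2

The waypoints must appear in the order a2, b1, with no cell reused.
Route from a3: up 2 to a1, right 1 to b1, down 1 to b2 — 4 moves in all.
Check: order respected (1 at step 1, 2 at step 3); 4 moves as required.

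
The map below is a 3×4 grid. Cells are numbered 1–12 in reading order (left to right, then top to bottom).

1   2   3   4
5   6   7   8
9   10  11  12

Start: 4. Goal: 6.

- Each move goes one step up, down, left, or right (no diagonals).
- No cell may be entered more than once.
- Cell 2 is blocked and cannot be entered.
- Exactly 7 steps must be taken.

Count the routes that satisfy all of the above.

Need simple routes of exactly 7 moves from 4 to 6 (Manhattan distance 3, so 2 moves are spent on a detour and 2 undoing it).
Enumerating: 4 8 12 11 10 9 5 6 | 4 8 7 11 10 9 5 6 | 4 3 7 11 10 9 5 6 | 4 3 7 8 12 11 10 6.
That gives 4 routes.

4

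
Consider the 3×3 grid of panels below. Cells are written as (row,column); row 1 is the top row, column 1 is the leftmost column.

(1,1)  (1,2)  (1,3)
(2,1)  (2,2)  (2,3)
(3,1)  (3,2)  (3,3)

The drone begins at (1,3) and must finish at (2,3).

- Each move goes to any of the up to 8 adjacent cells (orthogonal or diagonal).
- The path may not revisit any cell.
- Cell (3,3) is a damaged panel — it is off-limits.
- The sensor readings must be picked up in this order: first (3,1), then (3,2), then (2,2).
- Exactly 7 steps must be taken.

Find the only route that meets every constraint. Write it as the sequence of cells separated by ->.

(1,3) -> (1,2) -> (1,1) -> (2,1) -> (3,1) -> (3,2) -> (2,2) -> (2,3)

The waypoints must appear in the order (3,1), (3,2), (2,2), with no cell reused.
Route from (1,3): 2× left (reaching (1,1)), 2× down (reaching (3,1)), right to (3,2), up to (2,2), right to (2,3) — 7 moves in all.
Check: order respected ((3,1) at step 4, (3,2) at step 5, (2,2) at step 6); 7 moves as required.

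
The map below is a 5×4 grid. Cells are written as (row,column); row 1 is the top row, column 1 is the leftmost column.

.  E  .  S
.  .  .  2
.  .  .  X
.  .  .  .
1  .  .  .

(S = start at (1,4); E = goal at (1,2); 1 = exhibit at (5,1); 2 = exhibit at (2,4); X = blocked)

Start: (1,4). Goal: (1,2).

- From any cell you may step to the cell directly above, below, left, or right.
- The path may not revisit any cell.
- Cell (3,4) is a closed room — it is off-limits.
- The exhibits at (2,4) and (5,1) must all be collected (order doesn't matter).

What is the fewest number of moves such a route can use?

Any route passes through (2,4) and (5,1) in some order between (1,4) and (1,2). Summing Manhattan distances along each leg and taking the cheapest ordering ((1,4) → (2,4) → (5,1) → (1,2)) gives a lower bound of 1 + 6 + 5 = 12 moves.
A route of 12 moves achieves this: (1,4) → (2,4) → (2,3) → (3,3) → (4,3) → (5,3) → (5,2) → (5,1) → (4,1) → (3,1) → (2,1) → (1,1) → (1,2).
Since 12 matches the lower bound, it is optimal.

12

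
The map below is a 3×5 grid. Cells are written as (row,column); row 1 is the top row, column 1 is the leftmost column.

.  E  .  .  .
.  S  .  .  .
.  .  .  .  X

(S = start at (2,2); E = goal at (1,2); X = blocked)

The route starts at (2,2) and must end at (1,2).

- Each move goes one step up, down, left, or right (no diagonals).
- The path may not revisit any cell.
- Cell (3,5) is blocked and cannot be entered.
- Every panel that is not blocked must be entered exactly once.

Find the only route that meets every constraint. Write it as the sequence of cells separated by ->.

(2,2) -> (2,3) -> (1,3) -> (1,4) -> (1,5) -> (2,5) -> (2,4) -> (3,4) -> (3,3) -> (3,2) -> (3,1) -> (2,1) -> (1,1) -> (1,2)

Need to visit all 14 open cells exactly once, starting at (2,2) and ending at (1,2).
Route from (2,2): right 1 to (2,3), up 1 to (1,3), right 2 to (1,5), down 1 to (2,5), left 1 to (2,4), down 1 to (3,4), left 3 to (3,1), up 2 to (1,1), right 1 to (1,2) — 13 moves in all.
Check: all 14 open cells covered.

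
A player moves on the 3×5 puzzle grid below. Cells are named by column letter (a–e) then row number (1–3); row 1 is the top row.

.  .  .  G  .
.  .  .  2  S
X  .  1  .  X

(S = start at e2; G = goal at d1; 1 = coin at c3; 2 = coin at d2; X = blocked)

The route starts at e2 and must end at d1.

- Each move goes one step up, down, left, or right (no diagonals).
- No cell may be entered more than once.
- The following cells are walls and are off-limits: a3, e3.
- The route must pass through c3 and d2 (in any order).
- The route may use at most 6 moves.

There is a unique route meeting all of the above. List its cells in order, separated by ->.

e2 -> d2 -> d3 -> c3 -> c2 -> c1 -> d1

The budget equals the shortest possible length, so every move has to be on a shortest route through the required cells.
Route from e2: left 1 to d2, down 1 to d3, left 1 to c3, up 2 to c1, right 1 to d1 — 6 moves in all.
Check: all required cells visited; 6 ≤ 6 moves.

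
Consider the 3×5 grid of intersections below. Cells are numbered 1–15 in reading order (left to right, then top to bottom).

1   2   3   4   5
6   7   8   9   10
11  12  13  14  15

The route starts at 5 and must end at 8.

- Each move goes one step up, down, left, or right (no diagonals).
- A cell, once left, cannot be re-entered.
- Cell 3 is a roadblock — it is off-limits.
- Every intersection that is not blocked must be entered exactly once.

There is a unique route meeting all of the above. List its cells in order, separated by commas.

Need to visit all 14 open cells exactly once, starting at 5 and ending at 8.
Cell 4 has only two open neighbours (9 and 5), so the path must pass straight through it: one of those is the cell it's entered from and the other is where it exits.
Route from 5: left to 4, down to 9, right to 10, down to 15, 4× left (reaching 11), 2× up (reaching 1), right to 2, down to 7, right to 8 — 13 moves in all.
Check: all 14 open cells covered.

5, 4, 9, 10, 15, 14, 13, 12, 11, 6, 1, 2, 7, 8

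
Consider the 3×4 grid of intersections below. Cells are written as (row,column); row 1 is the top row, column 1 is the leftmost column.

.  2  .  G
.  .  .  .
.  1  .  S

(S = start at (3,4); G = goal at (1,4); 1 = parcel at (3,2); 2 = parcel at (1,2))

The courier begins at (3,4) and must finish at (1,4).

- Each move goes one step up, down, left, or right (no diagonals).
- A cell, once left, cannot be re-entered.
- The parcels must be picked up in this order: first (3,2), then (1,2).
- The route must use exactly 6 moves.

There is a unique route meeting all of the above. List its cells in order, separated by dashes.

(3,4) - (3,3) - (3,2) - (2,2) - (1,2) - (1,3) - (1,4)

The waypoints must appear in the order (3,2), (1,2), with no cell reused.
Route from (3,4): 2× left (reaching (3,2)), 2× up (reaching (1,2)), 2× right (reaching (1,4)) — 6 moves in all.
Check: order respected (1 at step 2, 2 at step 4); 6 moves as required.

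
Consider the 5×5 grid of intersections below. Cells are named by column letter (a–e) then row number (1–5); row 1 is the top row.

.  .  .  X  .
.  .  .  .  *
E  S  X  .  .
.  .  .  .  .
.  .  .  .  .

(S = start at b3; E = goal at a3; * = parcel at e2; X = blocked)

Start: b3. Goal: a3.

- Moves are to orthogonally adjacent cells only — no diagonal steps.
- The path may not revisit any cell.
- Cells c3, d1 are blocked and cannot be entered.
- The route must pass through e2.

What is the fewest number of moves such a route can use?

11

Any route passes through e2 somewhere between b3 and a3. Summing Manhattan distances along the two legs (b3 → e2 → a3) gives a lower bound of 4 + 5 = 9 moves.
The shortest route satisfying every rule uses 11 moves: b3 → b2 → c2 → d2 → e2 → e3 → e4 → d4 → c4 → b4 → a4 → a3.
The bound of 9 isn't tight here; checking systematically, no route of length 9 through 10 satisfies every constraint, so 11 is the minimum.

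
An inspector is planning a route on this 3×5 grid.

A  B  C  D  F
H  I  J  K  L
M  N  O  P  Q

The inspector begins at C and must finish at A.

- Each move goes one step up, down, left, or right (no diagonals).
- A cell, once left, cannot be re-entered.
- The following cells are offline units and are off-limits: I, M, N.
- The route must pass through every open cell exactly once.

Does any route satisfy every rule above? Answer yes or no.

no

Cell H has only one open neighbour but is neither the start nor the goal, so a Hamiltonian route would have to both enter and leave it through the same neighbour — impossible without revisiting.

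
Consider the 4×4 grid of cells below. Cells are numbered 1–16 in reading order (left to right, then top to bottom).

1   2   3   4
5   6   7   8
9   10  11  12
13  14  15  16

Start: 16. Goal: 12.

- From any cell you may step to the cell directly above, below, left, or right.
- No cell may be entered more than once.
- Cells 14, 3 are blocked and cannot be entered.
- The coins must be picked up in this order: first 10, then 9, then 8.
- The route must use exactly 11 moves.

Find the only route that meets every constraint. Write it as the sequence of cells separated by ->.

16 -> 15 -> 11 -> 10 -> 9 -> 5 -> 1 -> 2 -> 6 -> 7 -> 8 -> 12

The waypoints must appear in the order 10, 9, 8, with no cell reused.
Route from 16: left to 15, up to 11, 2× left (reaching 9), 2× up (reaching 1), right to 2, down to 6, 2× right (reaching 8), down to 12 — 11 moves in all.
Check: order respected (10 at step 3, 9 at step 4, 8 at step 10); 11 moves as required.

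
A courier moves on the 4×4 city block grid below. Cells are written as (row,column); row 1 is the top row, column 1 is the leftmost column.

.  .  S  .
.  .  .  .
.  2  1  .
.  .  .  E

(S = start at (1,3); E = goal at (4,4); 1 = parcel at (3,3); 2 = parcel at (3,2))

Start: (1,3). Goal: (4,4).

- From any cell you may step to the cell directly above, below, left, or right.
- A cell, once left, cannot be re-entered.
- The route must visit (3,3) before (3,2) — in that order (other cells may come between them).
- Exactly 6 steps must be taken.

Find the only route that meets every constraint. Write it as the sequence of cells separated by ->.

The waypoints must appear in the order (3,3), (3,2), with no cell reused.
Route from (1,3): down 2 to (3,3), left 1 to (3,2), down 1 to (4,2), right 2 to (4,4) — 6 moves in all.
Check: order respected (1 at step 2, 2 at step 3); 6 moves as required.

(1,3) -> (2,3) -> (3,3) -> (3,2) -> (4,2) -> (4,3) -> (4,4)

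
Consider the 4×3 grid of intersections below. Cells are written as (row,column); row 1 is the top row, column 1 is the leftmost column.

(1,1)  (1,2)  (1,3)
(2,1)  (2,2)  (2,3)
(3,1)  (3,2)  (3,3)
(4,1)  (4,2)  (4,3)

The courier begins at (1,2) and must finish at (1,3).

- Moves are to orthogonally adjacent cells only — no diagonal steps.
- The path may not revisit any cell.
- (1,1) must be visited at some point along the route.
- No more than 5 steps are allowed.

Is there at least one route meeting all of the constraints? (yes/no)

yes

One route that works: (1,2) → (1,1) → (2,1) → (2,2) → (2,3) → (1,3).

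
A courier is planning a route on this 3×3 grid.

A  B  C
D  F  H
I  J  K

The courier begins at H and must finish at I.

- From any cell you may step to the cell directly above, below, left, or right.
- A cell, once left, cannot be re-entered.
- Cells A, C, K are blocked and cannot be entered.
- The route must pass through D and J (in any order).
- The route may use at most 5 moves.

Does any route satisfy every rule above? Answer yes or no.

Exhausting the options from H, every branch either dead-ends against blocked cells, would have to re-enter a cell already used, runs past the 5-move limit, or reaches the goal with a constraint still unmet.

no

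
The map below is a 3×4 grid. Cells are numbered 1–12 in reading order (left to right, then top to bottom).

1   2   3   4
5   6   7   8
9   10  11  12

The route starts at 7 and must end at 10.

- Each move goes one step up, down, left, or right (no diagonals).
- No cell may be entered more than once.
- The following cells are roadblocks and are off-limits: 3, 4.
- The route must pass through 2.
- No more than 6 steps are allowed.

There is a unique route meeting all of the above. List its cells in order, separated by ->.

7 -> 6 -> 2 -> 1 -> 5 -> 9 -> 10

Any route must reach 2 and still end at 10 within 6 moves, so the order of the required stops is forced.
Route from 7: left to 6, up to 2, left to 1, 2× down (reaching 9), right to 10 — 6 moves in all.
Check: all required cells visited; 6 ≤ 6 moves.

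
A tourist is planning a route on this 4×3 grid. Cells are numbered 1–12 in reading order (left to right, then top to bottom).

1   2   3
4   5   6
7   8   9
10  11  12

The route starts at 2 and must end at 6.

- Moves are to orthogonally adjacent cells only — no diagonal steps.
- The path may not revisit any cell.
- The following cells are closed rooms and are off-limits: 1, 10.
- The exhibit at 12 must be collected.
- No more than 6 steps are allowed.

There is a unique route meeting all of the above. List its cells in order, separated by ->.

2 -> 5 -> 8 -> 11 -> 12 -> 9 -> 6

The 6-move cap with required stops at 12 leaves no slack for detours.
Route from 2: down 3 to 11, right 1 to 12, up 2 to 6 — 6 moves in all.
Check: all required cells visited; 6 ≤ 6 moves.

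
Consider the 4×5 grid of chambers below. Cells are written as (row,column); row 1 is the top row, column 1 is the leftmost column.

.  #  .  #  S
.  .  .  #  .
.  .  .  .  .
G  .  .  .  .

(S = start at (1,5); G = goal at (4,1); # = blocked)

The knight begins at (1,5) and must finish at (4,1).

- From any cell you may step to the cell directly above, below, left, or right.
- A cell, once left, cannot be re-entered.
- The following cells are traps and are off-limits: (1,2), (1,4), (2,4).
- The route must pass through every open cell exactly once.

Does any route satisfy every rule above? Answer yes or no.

no

Cell (1,1) has only one open neighbour but is neither the start nor the goal, so a Hamiltonian route would have to both enter and leave it through the same neighbour — impossible without revisiting.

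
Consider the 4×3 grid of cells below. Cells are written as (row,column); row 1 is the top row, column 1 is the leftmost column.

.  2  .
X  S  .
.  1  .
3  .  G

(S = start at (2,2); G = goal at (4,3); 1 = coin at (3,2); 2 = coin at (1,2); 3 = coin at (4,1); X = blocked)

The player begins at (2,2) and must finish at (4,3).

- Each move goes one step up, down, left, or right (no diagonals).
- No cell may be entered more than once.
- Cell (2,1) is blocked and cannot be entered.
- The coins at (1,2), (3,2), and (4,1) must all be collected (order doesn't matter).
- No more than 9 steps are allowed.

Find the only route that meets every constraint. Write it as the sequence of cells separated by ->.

(2,2) -> (1,2) -> (1,3) -> (2,3) -> (3,3) -> (3,2) -> (3,1) -> (4,1) -> (4,2) -> (4,3)

The budget equals the shortest possible length, so every move has to be on a shortest route through the required cells.
Route from (2,2): up to (1,2), right to (1,3), 2× down (reaching (3,3)), 2× left (reaching (3,1)), down to (4,1), 2× right (reaching (4,3)) — 9 moves in all.
Check: all required cells visited; 9 ≤ 9 moves.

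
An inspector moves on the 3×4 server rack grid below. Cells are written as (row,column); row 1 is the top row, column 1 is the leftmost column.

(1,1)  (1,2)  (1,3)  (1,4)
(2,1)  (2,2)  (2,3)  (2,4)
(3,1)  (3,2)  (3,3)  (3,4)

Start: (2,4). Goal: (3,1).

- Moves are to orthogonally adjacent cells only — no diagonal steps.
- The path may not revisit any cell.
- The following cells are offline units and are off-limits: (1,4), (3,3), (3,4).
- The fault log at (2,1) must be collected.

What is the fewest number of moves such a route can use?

4

Any route passes through (2,1) somewhere between (2,4) and (3,1). Summing Manhattan distances along the two legs ((2,4) → (2,1) → (3,1)) gives a lower bound of 3 + 1 = 4 moves.
A route of 4 moves achieves this: (2,4) → (2,3) → (2,2) → (2,1) → (3,1).
Since 4 matches the lower bound, it is optimal.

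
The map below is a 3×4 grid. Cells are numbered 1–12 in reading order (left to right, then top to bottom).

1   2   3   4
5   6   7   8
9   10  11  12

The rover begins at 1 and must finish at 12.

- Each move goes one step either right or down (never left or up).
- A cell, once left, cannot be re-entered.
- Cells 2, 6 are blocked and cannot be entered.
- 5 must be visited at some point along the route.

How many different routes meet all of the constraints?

A right/down-only route from 1 to 12 makes exactly 2 down-moves and 3 right-moves in some order.
With no other constraints that would be C(5,2) = 10 routes.
Split at 5 and multiply the segment counts (each segment already excludes blocked cells): 1→5: 1; 5→12: 1; product = 1.
That gives 1 route.

1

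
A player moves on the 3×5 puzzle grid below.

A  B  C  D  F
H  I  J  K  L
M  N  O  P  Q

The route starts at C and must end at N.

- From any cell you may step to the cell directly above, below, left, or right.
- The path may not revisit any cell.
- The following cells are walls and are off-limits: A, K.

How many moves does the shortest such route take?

3

The Manhattan distance from C to N is |1−3| + |3−2| = 3, so at least 3 moves are needed.
A route of 3 moves achieves this: C → J → O → N.
Since 3 matches the lower bound, it is optimal.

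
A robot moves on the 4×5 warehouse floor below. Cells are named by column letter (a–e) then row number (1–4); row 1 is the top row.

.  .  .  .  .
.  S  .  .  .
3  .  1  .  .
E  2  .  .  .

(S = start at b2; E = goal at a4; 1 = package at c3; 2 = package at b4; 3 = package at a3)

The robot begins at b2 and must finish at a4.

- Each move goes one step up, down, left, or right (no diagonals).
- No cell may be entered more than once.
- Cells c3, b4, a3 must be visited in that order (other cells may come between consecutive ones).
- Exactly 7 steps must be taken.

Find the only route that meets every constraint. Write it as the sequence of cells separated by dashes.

b2 - c2 - c3 - c4 - b4 - b3 - a3 - a4

The waypoints must appear in the order c3, b4, a3, with no cell reused.
Route from b2: right 1 to c2, down 2 to c4, left 1 to b4, up 1 to b3, left 1 to a3, down 1 to a4 — 7 moves in all.
Check: order respected (1 at step 2, 2 at step 4, 3 at step 6); 7 moves as required.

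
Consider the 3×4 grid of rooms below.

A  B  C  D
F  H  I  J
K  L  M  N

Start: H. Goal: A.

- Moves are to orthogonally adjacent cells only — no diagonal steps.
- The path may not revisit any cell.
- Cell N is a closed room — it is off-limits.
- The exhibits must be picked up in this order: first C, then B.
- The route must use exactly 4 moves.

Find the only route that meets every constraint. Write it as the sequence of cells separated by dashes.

H - I - C - B - A

The waypoints must appear in the order C, B, with no cell reused.
Route from H: right to I, up to C, 2× left (reaching A) — 4 moves in all.
Check: order respected (C at step 2, B at step 3); 4 moves as required.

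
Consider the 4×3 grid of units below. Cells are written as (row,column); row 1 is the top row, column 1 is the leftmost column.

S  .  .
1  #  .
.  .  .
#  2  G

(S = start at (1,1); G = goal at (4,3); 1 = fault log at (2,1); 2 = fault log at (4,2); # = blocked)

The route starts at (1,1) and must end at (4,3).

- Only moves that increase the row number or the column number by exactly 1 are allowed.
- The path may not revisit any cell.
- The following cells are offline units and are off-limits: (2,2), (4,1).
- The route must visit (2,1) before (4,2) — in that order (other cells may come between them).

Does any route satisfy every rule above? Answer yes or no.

One route that works: (1,1) → (2,1) → (3,1) → (3,2) → (4,2) → (4,3).

yes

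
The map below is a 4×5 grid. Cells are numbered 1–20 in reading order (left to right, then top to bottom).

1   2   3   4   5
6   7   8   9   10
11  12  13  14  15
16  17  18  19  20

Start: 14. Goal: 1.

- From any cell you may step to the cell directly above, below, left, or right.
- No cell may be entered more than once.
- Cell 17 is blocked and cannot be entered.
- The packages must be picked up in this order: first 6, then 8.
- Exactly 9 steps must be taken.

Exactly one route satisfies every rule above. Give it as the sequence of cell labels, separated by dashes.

The waypoints must appear in the order 6, 8, with no cell reused.
Route from 14: 3× left (reaching 11), up to 6, 2× right (reaching 8), up to 3, 2× left (reaching 1) — 9 moves in all.
Check: order respected (6 at step 4, 8 at step 6); 9 moves as required.

14 - 13 - 12 - 11 - 6 - 7 - 8 - 3 - 2 - 1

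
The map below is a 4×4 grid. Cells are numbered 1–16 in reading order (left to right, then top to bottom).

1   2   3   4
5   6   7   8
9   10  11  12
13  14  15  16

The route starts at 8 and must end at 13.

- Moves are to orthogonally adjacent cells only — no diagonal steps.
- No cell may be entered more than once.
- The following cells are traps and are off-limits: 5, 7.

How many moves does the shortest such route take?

5

The Manhattan distance from 8 to 13 is |2−4| + |4−1| = 5, so at least 5 moves are needed.
A route of 5 moves achieves this: 8 → 12 → 16 → 15 → 14 → 13.
Since 5 matches the lower bound, it is optimal.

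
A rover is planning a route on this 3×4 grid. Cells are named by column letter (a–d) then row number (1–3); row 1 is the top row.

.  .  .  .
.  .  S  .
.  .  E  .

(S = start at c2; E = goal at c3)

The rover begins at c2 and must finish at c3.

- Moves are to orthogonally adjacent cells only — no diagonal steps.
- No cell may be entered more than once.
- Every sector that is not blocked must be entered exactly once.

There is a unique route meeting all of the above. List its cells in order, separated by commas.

Need to visit all 12 open cells exactly once, starting at c2 and ending at c3.
Cell d1 has only two open neighbours (d2 and c1), so the path must pass straight through it: one of those is the cell it's entered from and the other is where it exits.
Route from c2: left to b2, down to b3, left to a3, 2× up (reaching a1), 3× right (reaching d1), 2× down (reaching d3), left to c3 — 11 moves in all.
Check: all 12 open cells covered.

c2, b2, b3, a3, a2, a1, b1, c1, d1, d2, d3, c3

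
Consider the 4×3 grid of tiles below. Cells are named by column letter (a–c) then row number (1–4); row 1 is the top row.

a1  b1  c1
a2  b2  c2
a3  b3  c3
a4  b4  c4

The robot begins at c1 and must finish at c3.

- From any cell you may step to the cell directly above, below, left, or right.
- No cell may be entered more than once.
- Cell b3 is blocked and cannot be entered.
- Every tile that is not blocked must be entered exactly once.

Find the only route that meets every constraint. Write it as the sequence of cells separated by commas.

c1, c2, b2, b1, a1, a2, a3, a4, b4, c4, c3

Need to visit all 11 open cells exactly once, starting at c1 and ending at c3.
Route from c1: down 1 to c2, left 1 to b2, up 1 to b1, left 1 to a1, down 3 to a4, right 2 to c4, up 1 to c3 — 10 moves in all.
Check: all 11 open cells covered.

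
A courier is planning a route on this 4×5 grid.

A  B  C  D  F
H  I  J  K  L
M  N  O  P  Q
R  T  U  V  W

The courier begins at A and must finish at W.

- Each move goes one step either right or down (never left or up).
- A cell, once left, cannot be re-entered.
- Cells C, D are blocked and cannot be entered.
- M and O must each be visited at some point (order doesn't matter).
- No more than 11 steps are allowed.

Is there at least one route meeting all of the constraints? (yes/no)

One route that works: A → H → M → N → O → U → V → W.

yes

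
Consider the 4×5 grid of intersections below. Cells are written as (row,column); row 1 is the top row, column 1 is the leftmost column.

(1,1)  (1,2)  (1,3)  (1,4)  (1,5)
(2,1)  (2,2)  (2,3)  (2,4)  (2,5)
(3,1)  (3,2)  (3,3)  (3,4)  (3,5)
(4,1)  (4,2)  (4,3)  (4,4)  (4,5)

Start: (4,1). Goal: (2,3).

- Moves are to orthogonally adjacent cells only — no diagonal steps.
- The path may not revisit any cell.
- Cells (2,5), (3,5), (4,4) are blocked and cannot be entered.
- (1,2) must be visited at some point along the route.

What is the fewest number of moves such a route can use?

6

Any route passes through (1,2) somewhere between (4,1) and (2,3). Summing Manhattan distances along the two legs ((4,1) → (1,2) → (2,3)) gives a lower bound of 4 + 2 = 6 moves.
A route of 6 moves achieves this: (4,1) → (3,1) → (2,1) → (1,1) → (1,2) → (2,2) → (2,3).
Since 6 matches the lower bound, it is optimal.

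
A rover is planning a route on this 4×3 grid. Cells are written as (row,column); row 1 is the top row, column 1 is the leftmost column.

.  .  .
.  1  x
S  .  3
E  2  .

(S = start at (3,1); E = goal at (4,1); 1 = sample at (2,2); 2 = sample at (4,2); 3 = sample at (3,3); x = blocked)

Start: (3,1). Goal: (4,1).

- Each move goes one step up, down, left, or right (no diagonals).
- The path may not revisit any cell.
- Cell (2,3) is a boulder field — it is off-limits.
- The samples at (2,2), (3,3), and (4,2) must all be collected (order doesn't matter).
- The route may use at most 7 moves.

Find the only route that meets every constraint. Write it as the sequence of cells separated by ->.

The 7-move cap with required stops at (2,2), (3,3), (4,2) leaves no slack for detours.
Route from (3,1): up to (2,1), right to (2,2), down to (3,2), right to (3,3), down to (4,3), 2× left (reaching (4,1)) — 7 moves in all.
Check: all required cells visited; 7 ≤ 7 moves.

(3,1) -> (2,1) -> (2,2) -> (3,2) -> (3,3) -> (4,3) -> (4,2) -> (4,1)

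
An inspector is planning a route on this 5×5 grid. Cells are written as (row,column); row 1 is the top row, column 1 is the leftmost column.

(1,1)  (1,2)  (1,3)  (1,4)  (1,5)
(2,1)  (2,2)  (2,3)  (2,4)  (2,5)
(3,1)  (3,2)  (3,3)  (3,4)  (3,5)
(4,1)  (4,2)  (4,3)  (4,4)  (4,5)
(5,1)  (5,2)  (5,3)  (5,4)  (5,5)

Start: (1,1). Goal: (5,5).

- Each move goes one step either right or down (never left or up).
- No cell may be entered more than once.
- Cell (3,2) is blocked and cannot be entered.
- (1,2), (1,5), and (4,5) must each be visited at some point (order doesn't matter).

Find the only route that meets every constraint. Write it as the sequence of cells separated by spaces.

(1,1) (1,2) (1,3) (1,4) (1,5) (2,5) (3,5) (4,5) (5,5)

Moves only go right or down, so the column and row indices never decrease.
Route from (1,1): right 4 to (1,5), down 4 to (5,5) — 8 moves in all.
Check: all required cells visited.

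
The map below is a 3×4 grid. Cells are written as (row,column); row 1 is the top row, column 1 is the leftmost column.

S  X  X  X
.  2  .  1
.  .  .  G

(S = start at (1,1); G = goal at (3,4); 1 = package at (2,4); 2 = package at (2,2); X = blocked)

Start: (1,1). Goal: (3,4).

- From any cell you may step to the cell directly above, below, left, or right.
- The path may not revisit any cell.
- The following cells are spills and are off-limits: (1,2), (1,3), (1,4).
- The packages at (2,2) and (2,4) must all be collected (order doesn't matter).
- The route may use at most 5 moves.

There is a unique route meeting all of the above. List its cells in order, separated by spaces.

The budget equals the shortest possible length, so every move has to be on a shortest route through the required cells.
Route from (1,1): down 1 to (2,1), right 3 to (2,4), down 1 to (3,4) — 5 moves in all.
Check: all required cells visited; 5 ≤ 5 moves.

(1,1) (2,1) (2,2) (2,3) (2,4) (3,4)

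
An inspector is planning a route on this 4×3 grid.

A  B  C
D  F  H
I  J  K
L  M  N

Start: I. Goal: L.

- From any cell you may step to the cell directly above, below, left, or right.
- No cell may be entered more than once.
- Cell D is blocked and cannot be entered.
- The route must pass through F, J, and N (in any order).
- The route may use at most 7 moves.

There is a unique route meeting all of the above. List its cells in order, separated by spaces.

The 7-move cap with required stops at F, J, N leaves no slack for detours.
Route from I: right to J, up to F, right to H, 2× down (reaching N), 2× left (reaching L) — 7 moves in all.
Check: all required cells visited; 7 ≤ 7 moves.

I J F H K N M L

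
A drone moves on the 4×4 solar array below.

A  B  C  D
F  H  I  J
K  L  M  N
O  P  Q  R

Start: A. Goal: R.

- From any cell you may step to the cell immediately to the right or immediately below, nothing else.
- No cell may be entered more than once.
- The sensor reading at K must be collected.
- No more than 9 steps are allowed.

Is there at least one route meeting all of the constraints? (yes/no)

yes

One route that works: A → F → K → O → P → Q → R.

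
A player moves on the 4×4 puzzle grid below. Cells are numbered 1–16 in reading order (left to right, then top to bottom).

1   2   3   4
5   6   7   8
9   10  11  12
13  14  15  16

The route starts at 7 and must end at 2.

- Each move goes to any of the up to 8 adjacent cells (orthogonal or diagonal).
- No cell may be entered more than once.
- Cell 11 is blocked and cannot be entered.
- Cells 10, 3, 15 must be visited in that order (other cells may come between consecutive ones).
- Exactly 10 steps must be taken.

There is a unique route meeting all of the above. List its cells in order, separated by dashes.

The waypoints must appear in the order 10, 3, 15, with no cell reused.
Route from 7: down-left 1 to 10, up 1 to 6, up-right 1 to 3, down-right 1 to 8, down 1 to 12, down-left 1 to 15, left 1 to 14, up-left 1 to 9, up 1 to 5, up-right 1 to 2 — 10 moves in all.
Check: order respected (10 at step 1, 3 at step 3, 15 at step 6); 10 moves as required.

7 - 10 - 6 - 3 - 8 - 12 - 15 - 14 - 9 - 5 - 2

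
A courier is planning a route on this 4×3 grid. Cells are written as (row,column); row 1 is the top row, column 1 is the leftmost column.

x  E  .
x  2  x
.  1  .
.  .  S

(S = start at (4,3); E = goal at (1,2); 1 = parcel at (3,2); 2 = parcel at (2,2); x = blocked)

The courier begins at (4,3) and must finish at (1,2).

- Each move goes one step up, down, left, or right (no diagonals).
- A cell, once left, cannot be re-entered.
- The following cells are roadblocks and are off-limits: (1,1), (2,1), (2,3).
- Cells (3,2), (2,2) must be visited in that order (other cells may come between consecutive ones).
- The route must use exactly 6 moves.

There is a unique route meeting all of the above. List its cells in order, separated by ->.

(4,3) -> (4,2) -> (4,1) -> (3,1) -> (3,2) -> (2,2) -> (1,2)

The waypoints must appear in the order (3,2), (2,2), with no cell reused.
Route from (4,3): 2× left (reaching (4,1)), up to (3,1), right to (3,2), 2× up (reaching (1,2)) — 6 moves in all.
Check: order respected (1 at step 4, 2 at step 5); 6 moves as required.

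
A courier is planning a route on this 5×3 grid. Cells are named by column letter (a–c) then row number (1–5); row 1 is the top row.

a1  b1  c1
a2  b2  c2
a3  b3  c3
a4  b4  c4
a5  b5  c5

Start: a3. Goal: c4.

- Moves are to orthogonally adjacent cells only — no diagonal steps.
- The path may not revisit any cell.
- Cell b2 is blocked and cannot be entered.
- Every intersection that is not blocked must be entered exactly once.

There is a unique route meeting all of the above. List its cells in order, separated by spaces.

Need to visit all 14 open cells exactly once, starting at a3 and ending at c4.
Cell a1 has only two open neighbours (a2 and b1), so the path must pass straight through it: one of those is the cell it's entered from and the other is where it exits.
Route from a3: up 2 to a1, right 2 to c1, down 2 to c3, left 1 to b3, down 1 to b4, left 1 to a4, down 1 to a5, right 2 to c5, up 1 to c4 — 13 moves in all.
Check: all 14 open cells covered.

a3 a2 a1 b1 c1 c2 c3 b3 b4 a4 a5 b5 c5 c4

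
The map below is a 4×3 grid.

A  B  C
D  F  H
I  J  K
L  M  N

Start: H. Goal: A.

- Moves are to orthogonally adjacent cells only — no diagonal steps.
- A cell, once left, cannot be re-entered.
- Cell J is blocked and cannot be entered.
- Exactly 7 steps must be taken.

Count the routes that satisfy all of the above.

Need simple routes of exactly 7 moves from H to A (Manhattan distance 3, so 2 moves are spent on a detour and 2 undoing it).
Enumerating: H K N M L I D A.
That gives 1 route.

1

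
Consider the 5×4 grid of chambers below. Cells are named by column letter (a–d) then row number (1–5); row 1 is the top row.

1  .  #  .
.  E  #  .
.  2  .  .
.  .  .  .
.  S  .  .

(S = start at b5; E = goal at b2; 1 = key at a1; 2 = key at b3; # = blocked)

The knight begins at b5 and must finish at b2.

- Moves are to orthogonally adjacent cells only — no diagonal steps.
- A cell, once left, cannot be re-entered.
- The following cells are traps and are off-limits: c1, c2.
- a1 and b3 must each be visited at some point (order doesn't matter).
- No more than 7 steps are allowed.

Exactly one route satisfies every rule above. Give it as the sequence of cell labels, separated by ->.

b5 -> b4 -> b3 -> a3 -> a2 -> a1 -> b1 -> b2

The 7-move cap with required stops at a1, b3 leaves no slack for detours.
Route from b5: 2× up (reaching b3), left to a3, 2× up (reaching a1), right to b1, down to b2 — 7 moves in all.
Check: all required cells visited; 7 ≤ 7 moves.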